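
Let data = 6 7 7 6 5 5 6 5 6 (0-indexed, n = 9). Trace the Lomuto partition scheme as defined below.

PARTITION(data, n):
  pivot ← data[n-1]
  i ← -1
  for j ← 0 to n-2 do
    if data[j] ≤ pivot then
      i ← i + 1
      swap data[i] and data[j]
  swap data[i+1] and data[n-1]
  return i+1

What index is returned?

6

pivot=6, i=-1
j=0: 6≤6, i=0, swap(0,0) ⇒ 6 7 7 6 5 5 6 5 6
j=1: 7>6, skip
j=2: 7>6, skip
j=3: 6≤6, i=1, swap(1,3) ⇒ 6 6 7 7 5 5 6 5 6
j=4: 5≤6, i=2, swap(2,4) ⇒ 6 6 5 7 7 5 6 5 6
j=5: 5≤6, i=3, swap(3,5) ⇒ 6 6 5 5 7 7 6 5 6
j=6: 6≤6, i=4, swap(4,6) ⇒ 6 6 5 5 6 7 7 5 6
j=7: 5≤6, i=5, swap(5,7) ⇒ 6 6 5 5 6 5 7 7 6
swap(6,8) ⇒ 6 6 5 5 6 5 6 7 7; return 6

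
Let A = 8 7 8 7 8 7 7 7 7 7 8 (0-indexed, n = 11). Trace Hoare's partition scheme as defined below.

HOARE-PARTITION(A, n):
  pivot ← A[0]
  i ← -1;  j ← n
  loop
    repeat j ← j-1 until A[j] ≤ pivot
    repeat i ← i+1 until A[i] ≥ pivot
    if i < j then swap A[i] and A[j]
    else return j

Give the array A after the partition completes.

8 7 7 7 7 7 7 7 8 8 8

pivot=8
j stops at 10 (8), i stops at 0 (8); swap ⇒ 8 7 8 7 8 7 7 7 7 7 8
j stops at 9 (7), i stops at 2 (8); swap ⇒ 8 7 7 7 8 7 7 7 7 8 8
j stops at 8 (7), i stops at 4 (8); swap ⇒ 8 7 7 7 7 7 7 7 8 8 8
j stops at 7, i stops at 8; i≥j ⇒ return 7. A=8 7 7 7 7 7 7 7 8 8 8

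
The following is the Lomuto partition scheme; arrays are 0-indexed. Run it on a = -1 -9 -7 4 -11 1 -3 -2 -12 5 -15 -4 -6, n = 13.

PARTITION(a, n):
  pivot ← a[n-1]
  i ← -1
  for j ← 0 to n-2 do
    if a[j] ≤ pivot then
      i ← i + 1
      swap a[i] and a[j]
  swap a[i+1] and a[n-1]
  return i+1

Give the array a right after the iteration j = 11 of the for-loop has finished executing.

-9 -7 -11 -12 -15 1 -3 -2 4 5 -1 -4 -6

pivot = a[12] = -6; i = -1
j=0: a[0]=-1 > -6 → no swap
j=1: a[1]=-9 ≤ -6 → i=0, swap a[0],a[1] → -9 -1 -7 4 -11 1 -3 -2 -12 5 -15 -4 -6
j=2: a[2]=-7 ≤ -6 → i=1, swap a[1],a[2] → -9 -7 -1 4 -11 1 -3 -2 -12 5 -15 -4 -6
j=3: a[3]=4 > -6 → no swap
j=4: a[4]=-11 ≤ -6 → i=2, swap a[2],a[4] → -9 -7 -11 4 -1 1 -3 -2 -12 5 -15 -4 -6
j=5: a[5]=1 > -6 → no swap
j=6: a[6]=-3 > -6 → no swap
j=7: a[7]=-2 > -6 → no swap
j=8: a[8]=-12 ≤ -6 → i=3, swap a[3],a[8] → -9 -7 -11 -12 -1 1 -3 -2 4 5 -15 -4 -6
j=9: a[9]=5 > -6 → no swap
j=10: a[10]=-15 ≤ -6 → i=4, swap a[4],a[10] → -9 -7 -11 -12 -15 1 -3 -2 4 5 -1 -4 -6
j=11: a[11]=-4 > -6 → no swap
(after j=11) a = -9 -7 -11 -12 -15 1 -3 -2 4 5 -1 -4 -6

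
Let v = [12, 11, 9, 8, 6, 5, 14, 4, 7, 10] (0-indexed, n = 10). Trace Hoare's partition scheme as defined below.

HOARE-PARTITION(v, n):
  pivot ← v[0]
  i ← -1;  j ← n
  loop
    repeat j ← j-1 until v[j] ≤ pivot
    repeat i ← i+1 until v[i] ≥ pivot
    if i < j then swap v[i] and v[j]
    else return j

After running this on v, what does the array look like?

[10, 11, 9, 8, 6, 5, 7, 4, 14, 12]

pivot=12
j stops at 9 (10), i stops at 0 (12); swap ⇒ [10, 11, 9, 8, 6, 5, 14, 4, 7, 12]
j stops at 8 (7), i stops at 6 (14); swap ⇒ [10, 11, 9, 8, 6, 5, 7, 4, 14, 12]
j stops at 7, i stops at 8; i≥j ⇒ return 7. v=[10, 11, 9, 8, 6, 5, 7, 4, 14, 12]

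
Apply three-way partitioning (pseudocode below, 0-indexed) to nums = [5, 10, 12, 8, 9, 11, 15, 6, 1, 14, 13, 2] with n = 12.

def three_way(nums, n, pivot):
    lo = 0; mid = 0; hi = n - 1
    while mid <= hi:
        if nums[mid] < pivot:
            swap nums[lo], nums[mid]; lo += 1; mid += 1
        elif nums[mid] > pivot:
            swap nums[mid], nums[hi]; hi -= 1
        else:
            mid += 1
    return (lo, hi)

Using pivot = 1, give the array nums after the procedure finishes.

pivot = 1; lo=0, mid=0, hi=11
nums[mid]=5>1: swap nums[0],nums[11]; hi=10 → [2, 10, 12, 8, 9, 11, 15, 6, 1, 14, 13, 5]
nums[mid]=2>1: swap nums[0],nums[10]; hi=9 → [13, 10, 12, 8, 9, 11, 15, 6, 1, 14, 2, 5]
nums[mid]=13>1: swap nums[0],nums[9]; hi=8 → [14, 10, 12, 8, 9, 11, 15, 6, 1, 13, 2, 5]
nums[mid]=14>1: swap nums[0],nums[8]; hi=7 → [1, 10, 12, 8, 9, 11, 15, 6, 14, 13, 2, 5]
nums[mid]=1=1: mid=1
nums[mid]=10>1: swap nums[1],nums[7]; hi=6 → [1, 6, 12, 8, 9, 11, 15, 10, 14, 13, 2, 5]
nums[mid]=6>1: swap nums[1],nums[6]; hi=5 → [1, 15, 12, 8, 9, 11, 6, 10, 14, 13, 2, 5]
nums[mid]=15>1: swap nums[1],nums[5]; hi=4 → [1, 11, 12, 8, 9, 15, 6, 10, 14, 13, 2, 5]
nums[mid]=11>1: swap nums[1],nums[4]; hi=3 → [1, 9, 12, 8, 11, 15, 6, 10, 14, 13, 2, 5]
nums[mid]=9>1: swap nums[1],nums[3]; hi=2 → [1, 8, 12, 9, 11, 15, 6, 10, 14, 13, 2, 5]
nums[mid]=8>1: swap nums[1],nums[2]; hi=1 → [1, 12, 8, 9, 11, 15, 6, 10, 14, 13, 2, 5]
nums[mid]=12>1: swap nums[1],nums[1]; hi=0 → [1, 12, 8, 9, 11, 15, 6, 10, 14, 13, 2, 5]
end: lo=0, hi=0; nums = [1, 12, 8, 9, 11, 15, 6, 10, 14, 13, 2, 5]

[1, 12, 8, 9, 11, 15, 6, 10, 14, 13, 2, 5]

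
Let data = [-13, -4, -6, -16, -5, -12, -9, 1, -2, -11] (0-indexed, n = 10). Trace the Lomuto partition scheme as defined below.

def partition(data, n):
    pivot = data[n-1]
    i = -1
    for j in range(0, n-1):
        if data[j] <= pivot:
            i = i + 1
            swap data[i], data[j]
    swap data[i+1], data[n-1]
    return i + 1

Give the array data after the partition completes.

pivot = data[9] = -11; i = -1
j=0: data[0]=-13 ≤ -11 → i=0, swap data[0],data[0] (no change) → [-13, -4, -6, -16, -5, -12, -9, 1, -2, -11]
j=1: data[1]=-4 > -11 → no swap
j=2: data[2]=-6 > -11 → no swap
j=3: data[3]=-16 ≤ -11 → i=1, swap data[1],data[3] → [-13, -16, -6, -4, -5, -12, -9, 1, -2, -11]
j=4: data[4]=-5 > -11 → no swap
j=5: data[5]=-12 ≤ -11 → i=2, swap data[2],data[5] → [-13, -16, -12, -4, -5, -6, -9, 1, -2, -11]
j=6: data[6]=-9 > -11 → no swap
j=7: data[7]=1 > -11 → no swap
j=8: data[8]=-2 > -11 → no swap
final swap data[3],data[9] → [-13, -16, -12, -11, -5, -6, -9, 1, -2, -4]; return 3

[-13, -16, -12, -11, -5, -6, -9, 1, -2, -4]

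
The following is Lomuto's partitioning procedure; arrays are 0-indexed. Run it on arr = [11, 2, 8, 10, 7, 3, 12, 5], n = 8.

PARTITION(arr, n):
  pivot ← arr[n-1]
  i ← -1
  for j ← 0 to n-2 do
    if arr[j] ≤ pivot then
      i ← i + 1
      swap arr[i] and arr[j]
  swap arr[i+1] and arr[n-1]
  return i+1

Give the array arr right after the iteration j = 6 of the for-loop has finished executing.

pivot=5, i=-1
j=0: 11>5, skip
j=1: 2≤5, i=0, swap(0,1) ⇒ [2, 11, 8, 10, 7, 3, 12, 5]
j=2: 8>5, skip
j=3: 10>5, skip
j=4: 7>5, skip
j=5: 3≤5, i=1, swap(1,5) ⇒ [2, 3, 8, 10, 7, 11, 12, 5]
j=6: 12>5, skip
(after j=6) arr = [2, 3, 8, 10, 7, 11, 12, 5]

[2, 3, 8, 10, 7, 11, 12, 5]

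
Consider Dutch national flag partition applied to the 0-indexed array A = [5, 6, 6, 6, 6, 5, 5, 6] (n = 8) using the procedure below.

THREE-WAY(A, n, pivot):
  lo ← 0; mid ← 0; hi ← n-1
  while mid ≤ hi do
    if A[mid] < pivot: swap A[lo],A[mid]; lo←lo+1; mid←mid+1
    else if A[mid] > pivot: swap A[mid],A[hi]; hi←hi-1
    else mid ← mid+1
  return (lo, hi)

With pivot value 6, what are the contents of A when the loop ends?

lo=0 mid=0 hi=7
5<6: swap(0,0), lo=1 mid=1 ⇒ [5, 6, 6, 6, 6, 5, 5, 6]
6=6: mid=2
6=6: mid=3
6=6: mid=4
6=6: mid=5
5<6: swap(1,5), lo=2 mid=6 ⇒ [5, 5, 6, 6, 6, 6, 5, 6]
5<6: swap(2,6), lo=3 mid=7 ⇒ [5, 5, 5, 6, 6, 6, 6, 6]
6=6: mid=8
done. lo=3 hi=7; A=[5, 5, 5, 6, 6, 6, 6, 6]

[5, 5, 5, 6, 6, 6, 6, 6]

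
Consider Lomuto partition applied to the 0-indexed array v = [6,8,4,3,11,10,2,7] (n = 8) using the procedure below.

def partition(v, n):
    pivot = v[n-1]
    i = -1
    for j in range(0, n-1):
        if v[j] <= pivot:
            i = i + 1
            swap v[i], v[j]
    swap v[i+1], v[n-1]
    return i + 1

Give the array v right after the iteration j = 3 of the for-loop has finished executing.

[6,4,3,8,11,10,2,7]

pivot = v[7] = 7; i = -1
j=0: v[0]=6 ≤ 7 → i=0, swap v[0],v[0] (no change) → [6,8,4,3,11,10,2,7]
j=1: v[1]=8 > 7 → no swap
j=2: v[2]=4 ≤ 7 → i=1, swap v[1],v[2] → [6,4,8,3,11,10,2,7]
j=3: v[3]=3 ≤ 7 → i=2, swap v[2],v[3] → [6,4,3,8,11,10,2,7]
(after j=3) v = [6,4,3,8,11,10,2,7]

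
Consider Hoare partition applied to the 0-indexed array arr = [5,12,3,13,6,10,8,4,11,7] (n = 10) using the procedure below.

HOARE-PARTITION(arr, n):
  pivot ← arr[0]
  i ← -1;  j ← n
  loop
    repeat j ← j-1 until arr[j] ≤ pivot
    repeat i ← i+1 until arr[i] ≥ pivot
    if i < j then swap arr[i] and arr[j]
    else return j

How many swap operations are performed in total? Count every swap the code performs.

pivot=5
j stops at 7 (4), i stops at 0 (5); swap ⇒ [4,12,3,13,6,10,8,5,11,7]
j stops at 2 (3), i stops at 1 (12); swap ⇒ [4,3,12,13,6,10,8,5,11,7]
j stops at 1, i stops at 2; i≥j ⇒ return 1. arr=[4,3,12,13,6,10,8,5,11,7]

2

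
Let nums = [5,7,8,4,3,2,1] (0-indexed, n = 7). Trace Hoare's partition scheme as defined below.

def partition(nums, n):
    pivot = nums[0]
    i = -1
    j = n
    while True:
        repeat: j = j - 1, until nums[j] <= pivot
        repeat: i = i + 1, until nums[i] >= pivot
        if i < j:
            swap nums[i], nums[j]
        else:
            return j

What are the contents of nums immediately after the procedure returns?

[1,2,3,4,8,7,5]

pivot = nums[0] = 5; i = -1, j = 7
j→6 (nums[6]=1≤5), i→0 (nums[0]=5≥5); i<j, swap → [1,7,8,4,3,2,5]
j→5 (nums[5]=2≤5), i→1 (nums[1]=7≥5); i<j, swap → [1,2,8,4,3,7,5]
j→4 (nums[4]=3≤5), i→2 (nums[2]=8≥5); i<j, swap → [1,2,3,4,8,7,5]
j→3, i→4; i≥j, return j=3. nums = [1,2,3,4,8,7,5]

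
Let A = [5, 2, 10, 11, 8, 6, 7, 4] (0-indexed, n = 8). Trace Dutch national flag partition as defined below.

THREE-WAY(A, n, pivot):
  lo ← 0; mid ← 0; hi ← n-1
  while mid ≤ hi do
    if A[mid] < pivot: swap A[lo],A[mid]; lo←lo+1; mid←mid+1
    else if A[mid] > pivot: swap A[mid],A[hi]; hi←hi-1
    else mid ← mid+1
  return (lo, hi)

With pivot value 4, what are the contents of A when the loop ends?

[2, 4, 11, 8, 6, 7, 10, 5]

lo=0 mid=0 hi=7
5>4: swap(0,7), hi=6 ⇒ [4, 2, 10, 11, 8, 6, 7, 5]
4=4: mid=1
2<4: swap(0,1), lo=1 mid=2 ⇒ [2, 4, 10, 11, 8, 6, 7, 5]
10>4: swap(2,6), hi=5 ⇒ [2, 4, 7, 11, 8, 6, 10, 5]
7>4: swap(2,5), hi=4 ⇒ [2, 4, 6, 11, 8, 7, 10, 5]
6>4: swap(2,4), hi=3 ⇒ [2, 4, 8, 11, 6, 7, 10, 5]
8>4: swap(2,3), hi=2 ⇒ [2, 4, 11, 8, 6, 7, 10, 5]
11>4: swap(2,2), hi=1 ⇒ [2, 4, 11, 8, 6, 7, 10, 5]
done. lo=1 hi=1; A=[2, 4, 11, 8, 6, 7, 10, 5]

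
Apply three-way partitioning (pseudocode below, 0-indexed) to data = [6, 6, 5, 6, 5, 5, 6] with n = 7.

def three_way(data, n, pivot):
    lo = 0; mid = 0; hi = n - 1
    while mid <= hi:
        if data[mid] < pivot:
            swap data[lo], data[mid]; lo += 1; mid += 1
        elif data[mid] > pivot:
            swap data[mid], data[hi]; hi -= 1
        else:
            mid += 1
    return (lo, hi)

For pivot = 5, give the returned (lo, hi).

(0, 2)

lo=0 mid=0 hi=6
6>5: swap(0,6), hi=5 ⇒ [6, 6, 5, 6, 5, 5, 6]
6>5: swap(0,5), hi=4 ⇒ [5, 6, 5, 6, 5, 6, 6]
5=5: mid=1
6>5: swap(1,4), hi=3 ⇒ [5, 5, 5, 6, 6, 6, 6]
5=5: mid=2
5=5: mid=3
6>5: swap(3,3), hi=2 ⇒ [5, 5, 5, 6, 6, 6, 6]
done. lo=0 hi=2; data=[5, 5, 5, 6, 6, 6, 6]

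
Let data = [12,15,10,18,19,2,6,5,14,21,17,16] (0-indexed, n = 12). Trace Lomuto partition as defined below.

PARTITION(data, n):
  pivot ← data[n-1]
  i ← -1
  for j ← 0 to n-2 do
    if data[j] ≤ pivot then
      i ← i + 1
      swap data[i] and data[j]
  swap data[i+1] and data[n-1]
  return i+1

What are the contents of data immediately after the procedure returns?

[12,15,10,2,6,5,14,16,19,21,17,18]

pivot = data[11] = 16; i = -1
j=0: data[0]=12 ≤ 16 → i=0, swap data[0],data[0] (no change) → [12,15,10,18,19,2,6,5,14,21,17,16]
j=1: data[1]=15 ≤ 16 → i=1, swap data[1],data[1] (no change) → [12,15,10,18,19,2,6,5,14,21,17,16]
j=2: data[2]=10 ≤ 16 → i=2, swap data[2],data[2] (no change) → [12,15,10,18,19,2,6,5,14,21,17,16]
j=3: data[3]=18 > 16 → no swap
j=4: data[4]=19 > 16 → no swap
j=5: data[5]=2 ≤ 16 → i=3, swap data[3],data[5] → [12,15,10,2,19,18,6,5,14,21,17,16]
j=6: data[6]=6 ≤ 16 → i=4, swap data[4],data[6] → [12,15,10,2,6,18,19,5,14,21,17,16]
j=7: data[7]=5 ≤ 16 → i=5, swap data[5],data[7] → [12,15,10,2,6,5,19,18,14,21,17,16]
j=8: data[8]=14 ≤ 16 → i=6, swap data[6],data[8] → [12,15,10,2,6,5,14,18,19,21,17,16]
j=9: data[9]=21 > 16 → no swap
j=10: data[10]=17 > 16 → no swap
final swap data[7],data[11] → [12,15,10,2,6,5,14,16,19,21,17,18]; return 7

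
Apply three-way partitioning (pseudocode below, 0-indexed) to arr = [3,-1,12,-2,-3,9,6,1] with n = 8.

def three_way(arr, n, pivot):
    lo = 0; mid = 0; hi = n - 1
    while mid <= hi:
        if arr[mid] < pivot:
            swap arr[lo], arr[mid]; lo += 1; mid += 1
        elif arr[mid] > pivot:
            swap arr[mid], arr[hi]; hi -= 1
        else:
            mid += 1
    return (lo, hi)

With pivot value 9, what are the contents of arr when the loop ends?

[3,-1,1,-2,-3,6,9,12]

pivot = 9; lo=0, mid=0, hi=7
arr[mid]=3<9: swap arr[0],arr[0]; lo=1,mid=1 → [3,-1,12,-2,-3,9,6,1]
arr[mid]=-1<9: swap arr[1],arr[1]; lo=2,mid=2 → [3,-1,12,-2,-3,9,6,1]
arr[mid]=12>9: swap arr[2],arr[7]; hi=6 → [3,-1,1,-2,-3,9,6,12]
arr[mid]=1<9: swap arr[2],arr[2]; lo=3,mid=3 → [3,-1,1,-2,-3,9,6,12]
arr[mid]=-2<9: swap arr[3],arr[3]; lo=4,mid=4 → [3,-1,1,-2,-3,9,6,12]
arr[mid]=-3<9: swap arr[4],arr[4]; lo=5,mid=5 → [3,-1,1,-2,-3,9,6,12]
arr[mid]=9=9: mid=6
arr[mid]=6<9: swap arr[5],arr[6]; lo=6,mid=7 → [3,-1,1,-2,-3,6,9,12]
end: lo=6, hi=6; arr = [3,-1,1,-2,-3,6,9,12]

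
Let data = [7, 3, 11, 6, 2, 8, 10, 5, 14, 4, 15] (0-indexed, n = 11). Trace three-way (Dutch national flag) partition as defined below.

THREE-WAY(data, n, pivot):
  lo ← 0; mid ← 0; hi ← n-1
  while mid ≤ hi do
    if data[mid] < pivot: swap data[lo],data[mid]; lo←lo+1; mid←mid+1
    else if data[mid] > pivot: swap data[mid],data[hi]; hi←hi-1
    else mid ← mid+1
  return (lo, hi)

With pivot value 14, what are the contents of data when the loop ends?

[7, 3, 11, 6, 2, 8, 10, 5, 4, 14, 15]

lo=0 mid=0 hi=10
7<14: swap(0,0), lo=1 mid=1 ⇒ [7, 3, 11, 6, 2, 8, 10, 5, 14, 4, 15]
3<14: swap(1,1), lo=2 mid=2 ⇒ [7, 3, 11, 6, 2, 8, 10, 5, 14, 4, 15]
11<14: swap(2,2), lo=3 mid=3 ⇒ [7, 3, 11, 6, 2, 8, 10, 5, 14, 4, 15]
6<14: swap(3,3), lo=4 mid=4 ⇒ [7, 3, 11, 6, 2, 8, 10, 5, 14, 4, 15]
2<14: swap(4,4), lo=5 mid=5 ⇒ [7, 3, 11, 6, 2, 8, 10, 5, 14, 4, 15]
8<14: swap(5,5), lo=6 mid=6 ⇒ [7, 3, 11, 6, 2, 8, 10, 5, 14, 4, 15]
10<14: swap(6,6), lo=7 mid=7 ⇒ [7, 3, 11, 6, 2, 8, 10, 5, 14, 4, 15]
5<14: swap(7,7), lo=8 mid=8 ⇒ [7, 3, 11, 6, 2, 8, 10, 5, 14, 4, 15]
14=14: mid=9
4<14: swap(8,9), lo=9 mid=10 ⇒ [7, 3, 11, 6, 2, 8, 10, 5, 4, 14, 15]
15>14: swap(10,10), hi=9 ⇒ [7, 3, 11, 6, 2, 8, 10, 5, 4, 14, 15]
done. lo=9 hi=9; data=[7, 3, 11, 6, 2, 8, 10, 5, 4, 14, 15]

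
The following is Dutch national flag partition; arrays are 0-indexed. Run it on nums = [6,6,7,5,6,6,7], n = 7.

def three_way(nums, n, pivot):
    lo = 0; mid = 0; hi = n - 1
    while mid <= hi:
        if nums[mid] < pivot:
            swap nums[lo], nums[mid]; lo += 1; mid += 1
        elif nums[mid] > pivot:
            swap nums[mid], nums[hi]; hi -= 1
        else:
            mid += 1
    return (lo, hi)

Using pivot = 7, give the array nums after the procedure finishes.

pivot = 7; lo=0, mid=0, hi=6
nums[mid]=6<7: swap nums[0],nums[0]; lo=1,mid=1 → [6,6,7,5,6,6,7]
nums[mid]=6<7: swap nums[1],nums[1]; lo=2,mid=2 → [6,6,7,5,6,6,7]
nums[mid]=7=7: mid=3
nums[mid]=5<7: swap nums[2],nums[3]; lo=3,mid=4 → [6,6,5,7,6,6,7]
nums[mid]=6<7: swap nums[3],nums[4]; lo=4,mid=5 → [6,6,5,6,7,6,7]
nums[mid]=6<7: swap nums[4],nums[5]; lo=5,mid=6 → [6,6,5,6,6,7,7]
nums[mid]=7=7: mid=7
end: lo=5, hi=6; nums = [6,6,5,6,6,7,7]

[6,6,5,6,6,7,7]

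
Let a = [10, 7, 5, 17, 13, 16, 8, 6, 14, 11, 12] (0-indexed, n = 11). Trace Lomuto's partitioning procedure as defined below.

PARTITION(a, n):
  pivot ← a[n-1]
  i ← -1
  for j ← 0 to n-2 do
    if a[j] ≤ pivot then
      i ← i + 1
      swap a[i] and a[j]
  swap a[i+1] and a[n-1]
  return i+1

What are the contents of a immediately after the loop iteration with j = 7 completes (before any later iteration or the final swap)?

[10, 7, 5, 8, 6, 16, 17, 13, 14, 11, 12]

pivot = a[10] = 12; i = -1
j=0: a[0]=10 ≤ 12 → i=0, swap a[0],a[0] (no change) → [10, 7, 5, 17, 13, 16, 8, 6, 14, 11, 12]
j=1: a[1]=7 ≤ 12 → i=1, swap a[1],a[1] (no change) → [10, 7, 5, 17, 13, 16, 8, 6, 14, 11, 12]
j=2: a[2]=5 ≤ 12 → i=2, swap a[2],a[2] (no change) → [10, 7, 5, 17, 13, 16, 8, 6, 14, 11, 12]
j=3: a[3]=17 > 12 → no swap
j=4: a[4]=13 > 12 → no swap
j=5: a[5]=16 > 12 → no swap
j=6: a[6]=8 ≤ 12 → i=3, swap a[3],a[6] → [10, 7, 5, 8, 13, 16, 17, 6, 14, 11, 12]
j=7: a[7]=6 ≤ 12 → i=4, swap a[4],a[7] → [10, 7, 5, 8, 6, 16, 17, 13, 14, 11, 12]
(after j=7) a = [10, 7, 5, 8, 6, 16, 17, 13, 14, 11, 12]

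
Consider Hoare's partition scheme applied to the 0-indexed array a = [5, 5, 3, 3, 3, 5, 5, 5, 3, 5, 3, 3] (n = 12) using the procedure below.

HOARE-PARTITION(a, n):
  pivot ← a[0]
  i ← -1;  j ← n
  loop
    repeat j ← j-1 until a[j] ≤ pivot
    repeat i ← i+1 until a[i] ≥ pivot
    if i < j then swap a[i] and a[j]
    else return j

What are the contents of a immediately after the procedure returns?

[3, 3, 3, 3, 3, 5, 3, 5, 5, 5, 5, 5]

pivot = a[0] = 5; i = -1, j = 12
j→11 (a[11]=3≤5), i→0 (a[0]=5≥5); i<j, swap → [3, 5, 3, 3, 3, 5, 5, 5, 3, 5, 3, 5]
j→10 (a[10]=3≤5), i→1 (a[1]=5≥5); i<j, swap → [3, 3, 3, 3, 3, 5, 5, 5, 3, 5, 5, 5]
j→9 (a[9]=5≤5), i→5 (a[5]=5≥5); i<j, swap → [3, 3, 3, 3, 3, 5, 5, 5, 3, 5, 5, 5]
j→8 (a[8]=3≤5), i→6 (a[6]=5≥5); i<j, swap → [3, 3, 3, 3, 3, 5, 3, 5, 5, 5, 5, 5]
j→7, i→7; i≥j, return j=7. a = [3, 3, 3, 3, 3, 5, 3, 5, 5, 5, 5, 5]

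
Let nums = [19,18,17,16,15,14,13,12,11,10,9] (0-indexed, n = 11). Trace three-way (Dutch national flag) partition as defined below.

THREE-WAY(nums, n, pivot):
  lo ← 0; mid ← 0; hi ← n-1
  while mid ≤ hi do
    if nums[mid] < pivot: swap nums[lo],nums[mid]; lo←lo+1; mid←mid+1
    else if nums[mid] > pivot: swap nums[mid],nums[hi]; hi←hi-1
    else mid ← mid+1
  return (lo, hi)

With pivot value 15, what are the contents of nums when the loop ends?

[9,10,11,12,14,13,15,16,17,18,19]

pivot = 15; lo=0, mid=0, hi=10
nums[mid]=19>15: swap nums[0],nums[10]; hi=9 → [9,18,17,16,15,14,13,12,11,10,19]
nums[mid]=9<15: swap nums[0],nums[0]; lo=1,mid=1 → [9,18,17,16,15,14,13,12,11,10,19]
nums[mid]=18>15: swap nums[1],nums[9]; hi=8 → [9,10,17,16,15,14,13,12,11,18,19]
nums[mid]=10<15: swap nums[1],nums[1]; lo=2,mid=2 → [9,10,17,16,15,14,13,12,11,18,19]
nums[mid]=17>15: swap nums[2],nums[8]; hi=7 → [9,10,11,16,15,14,13,12,17,18,19]
nums[mid]=11<15: swap nums[2],nums[2]; lo=3,mid=3 → [9,10,11,16,15,14,13,12,17,18,19]
nums[mid]=16>15: swap nums[3],nums[7]; hi=6 → [9,10,11,12,15,14,13,16,17,18,19]
nums[mid]=12<15: swap nums[3],nums[3]; lo=4,mid=4 → [9,10,11,12,15,14,13,16,17,18,19]
nums[mid]=15=15: mid=5
nums[mid]=14<15: swap nums[4],nums[5]; lo=5,mid=6 → [9,10,11,12,14,15,13,16,17,18,19]
nums[mid]=13<15: swap nums[5],nums[6]; lo=6,mid=7 → [9,10,11,12,14,13,15,16,17,18,19]
end: lo=6, hi=6; nums = [9,10,11,12,14,13,15,16,17,18,19]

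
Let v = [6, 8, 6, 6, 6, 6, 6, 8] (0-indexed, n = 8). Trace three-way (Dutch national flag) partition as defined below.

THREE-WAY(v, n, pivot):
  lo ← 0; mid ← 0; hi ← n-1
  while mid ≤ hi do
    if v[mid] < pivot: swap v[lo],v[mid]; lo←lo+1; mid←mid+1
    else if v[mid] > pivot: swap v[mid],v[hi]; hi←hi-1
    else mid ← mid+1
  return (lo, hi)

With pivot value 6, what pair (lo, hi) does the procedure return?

(0, 5)

lo=0 mid=0 hi=7
6=6: mid=1
8>6: swap(1,7), hi=6 ⇒ [6, 8, 6, 6, 6, 6, 6, 8]
8>6: swap(1,6), hi=5 ⇒ [6, 6, 6, 6, 6, 6, 8, 8]
6=6: mid=2
6=6: mid=3
6=6: mid=4
6=6: mid=5
6=6: mid=6
done. lo=0 hi=5; v=[6, 6, 6, 6, 6, 6, 8, 8]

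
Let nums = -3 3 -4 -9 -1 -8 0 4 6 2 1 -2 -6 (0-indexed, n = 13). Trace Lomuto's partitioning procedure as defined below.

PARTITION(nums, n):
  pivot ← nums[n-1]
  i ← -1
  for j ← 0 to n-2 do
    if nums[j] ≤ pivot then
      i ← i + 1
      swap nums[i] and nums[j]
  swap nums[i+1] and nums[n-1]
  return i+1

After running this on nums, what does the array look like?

-9 -8 -6 -3 -1 3 0 4 6 2 1 -2 -4

pivot = nums[12] = -6; i = -1
j=0: nums[0]=-3 > -6 → no swap
j=1: nums[1]=3 > -6 → no swap
j=2: nums[2]=-4 > -6 → no swap
j=3: nums[3]=-9 ≤ -6 → i=0, swap nums[0],nums[3] → -9 3 -4 -3 -1 -8 0 4 6 2 1 -2 -6
j=4: nums[4]=-1 > -6 → no swap
j=5: nums[5]=-8 ≤ -6 → i=1, swap nums[1],nums[5] → -9 -8 -4 -3 -1 3 0 4 6 2 1 -2 -6
j=6: nums[6]=0 > -6 → no swap
j=7: nums[7]=4 > -6 → no swap
j=8: nums[8]=6 > -6 → no swap
j=9: nums[9]=2 > -6 → no swap
j=10: nums[10]=1 > -6 → no swap
j=11: nums[11]=-2 > -6 → no swap
final swap nums[2],nums[12] → -9 -8 -6 -3 -1 3 0 4 6 2 1 -2 -4; return 2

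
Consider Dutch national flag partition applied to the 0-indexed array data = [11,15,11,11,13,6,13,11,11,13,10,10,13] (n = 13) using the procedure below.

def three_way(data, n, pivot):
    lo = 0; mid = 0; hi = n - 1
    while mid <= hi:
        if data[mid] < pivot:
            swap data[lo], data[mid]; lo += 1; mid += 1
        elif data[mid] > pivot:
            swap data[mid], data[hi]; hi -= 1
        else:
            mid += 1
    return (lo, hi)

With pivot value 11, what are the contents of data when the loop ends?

pivot = 11; lo=0, mid=0, hi=12
data[mid]=11=11: mid=1
data[mid]=15>11: swap data[1],data[12]; hi=11 → [11,13,11,11,13,6,13,11,11,13,10,10,15]
data[mid]=13>11: swap data[1],data[11]; hi=10 → [11,10,11,11,13,6,13,11,11,13,10,13,15]
data[mid]=10<11: swap data[0],data[1]; lo=1,mid=2 → [10,11,11,11,13,6,13,11,11,13,10,13,15]
data[mid]=11=11: mid=3
data[mid]=11=11: mid=4
data[mid]=13>11: swap data[4],data[10]; hi=9 → [10,11,11,11,10,6,13,11,11,13,13,13,15]
data[mid]=10<11: swap data[1],data[4]; lo=2,mid=5 → [10,10,11,11,11,6,13,11,11,13,13,13,15]
data[mid]=6<11: swap data[2],data[5]; lo=3,mid=6 → [10,10,6,11,11,11,13,11,11,13,13,13,15]
data[mid]=13>11: swap data[6],data[9]; hi=8 → [10,10,6,11,11,11,13,11,11,13,13,13,15]
data[mid]=13>11: swap data[6],data[8]; hi=7 → [10,10,6,11,11,11,11,11,13,13,13,13,15]
data[mid]=11=11: mid=7
data[mid]=11=11: mid=8
end: lo=3, hi=7; data = [10,10,6,11,11,11,11,11,13,13,13,13,15]

[10,10,6,11,11,11,11,11,13,13,13,13,15]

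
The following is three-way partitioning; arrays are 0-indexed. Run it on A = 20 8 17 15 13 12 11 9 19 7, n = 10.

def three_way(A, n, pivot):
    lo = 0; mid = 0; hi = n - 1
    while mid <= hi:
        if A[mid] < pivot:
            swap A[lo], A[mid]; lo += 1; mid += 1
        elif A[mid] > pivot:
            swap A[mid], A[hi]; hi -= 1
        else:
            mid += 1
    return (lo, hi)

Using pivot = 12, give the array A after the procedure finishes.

pivot = 12; lo=0, mid=0, hi=9
A[mid]=20>12: swap A[0],A[9]; hi=8 → 7 8 17 15 13 12 11 9 19 20
A[mid]=7<12: swap A[0],A[0]; lo=1,mid=1 → 7 8 17 15 13 12 11 9 19 20
A[mid]=8<12: swap A[1],A[1]; lo=2,mid=2 → 7 8 17 15 13 12 11 9 19 20
A[mid]=17>12: swap A[2],A[8]; hi=7 → 7 8 19 15 13 12 11 9 17 20
A[mid]=19>12: swap A[2],A[7]; hi=6 → 7 8 9 15 13 12 11 19 17 20
A[mid]=9<12: swap A[2],A[2]; lo=3,mid=3 → 7 8 9 15 13 12 11 19 17 20
A[mid]=15>12: swap A[3],A[6]; hi=5 → 7 8 9 11 13 12 15 19 17 20
A[mid]=11<12: swap A[3],A[3]; lo=4,mid=4 → 7 8 9 11 13 12 15 19 17 20
A[mid]=13>12: swap A[4],A[5]; hi=4 → 7 8 9 11 12 13 15 19 17 20
A[mid]=12=12: mid=5
end: lo=4, hi=4; A = 7 8 9 11 12 13 15 19 17 20

7 8 9 11 12 13 15 19 17 20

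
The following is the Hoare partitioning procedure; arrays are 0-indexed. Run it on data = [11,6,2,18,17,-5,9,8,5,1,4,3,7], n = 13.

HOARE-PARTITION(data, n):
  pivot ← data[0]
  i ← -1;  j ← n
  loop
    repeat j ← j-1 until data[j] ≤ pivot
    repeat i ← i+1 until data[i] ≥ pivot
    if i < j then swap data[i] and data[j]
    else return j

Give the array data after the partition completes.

[7,6,2,3,4,-5,9,8,5,1,17,18,11]

pivot = data[0] = 11; i = -1, j = 13
j→12 (data[12]=7≤11), i→0 (data[0]=11≥11); i<j, swap → [7,6,2,18,17,-5,9,8,5,1,4,3,11]
j→11 (data[11]=3≤11), i→3 (data[3]=18≥11); i<j, swap → [7,6,2,3,17,-5,9,8,5,1,4,18,11]
j→10 (data[10]=4≤11), i→4 (data[4]=17≥11); i<j, swap → [7,6,2,3,4,-5,9,8,5,1,17,18,11]
j→9, i→10; i≥j, return j=9. data = [7,6,2,3,4,-5,9,8,5,1,17,18,11]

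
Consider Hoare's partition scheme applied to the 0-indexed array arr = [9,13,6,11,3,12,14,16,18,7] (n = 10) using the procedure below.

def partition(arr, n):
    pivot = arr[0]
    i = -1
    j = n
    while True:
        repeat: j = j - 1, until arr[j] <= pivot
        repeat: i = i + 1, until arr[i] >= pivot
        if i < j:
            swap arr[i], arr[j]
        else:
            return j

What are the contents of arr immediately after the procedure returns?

pivot=9
j stops at 9 (7), i stops at 0 (9); swap ⇒ [7,13,6,11,3,12,14,16,18,9]
j stops at 4 (3), i stops at 1 (13); swap ⇒ [7,3,6,11,13,12,14,16,18,9]
j stops at 2, i stops at 3; i≥j ⇒ return 2. arr=[7,3,6,11,13,12,14,16,18,9]

[7,3,6,11,13,12,14,16,18,9]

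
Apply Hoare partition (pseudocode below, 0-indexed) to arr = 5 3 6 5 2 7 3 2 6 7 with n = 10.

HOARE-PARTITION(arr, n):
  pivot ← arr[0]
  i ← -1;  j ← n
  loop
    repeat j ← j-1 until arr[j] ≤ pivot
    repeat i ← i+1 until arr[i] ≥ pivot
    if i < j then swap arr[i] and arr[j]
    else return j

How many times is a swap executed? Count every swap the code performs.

3

pivot=5
j stops at 7 (2), i stops at 0 (5); swap ⇒ 2 3 6 5 2 7 3 5 6 7
j stops at 6 (3), i stops at 2 (6); swap ⇒ 2 3 3 5 2 7 6 5 6 7
j stops at 4 (2), i stops at 3 (5); swap ⇒ 2 3 3 2 5 7 6 5 6 7
j stops at 3, i stops at 4; i≥j ⇒ return 3. arr=2 3 3 2 5 7 6 5 6 7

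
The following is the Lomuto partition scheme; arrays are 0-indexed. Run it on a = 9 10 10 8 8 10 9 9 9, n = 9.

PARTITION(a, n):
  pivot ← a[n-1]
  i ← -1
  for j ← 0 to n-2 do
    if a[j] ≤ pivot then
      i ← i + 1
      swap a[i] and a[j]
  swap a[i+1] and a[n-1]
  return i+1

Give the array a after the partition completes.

pivot=9, i=-1
j=0: 9≤9, i=0, swap(0,0) ⇒ 9 10 10 8 8 10 9 9 9
j=1: 10>9, skip
j=2: 10>9, skip
j=3: 8≤9, i=1, swap(1,3) ⇒ 9 8 10 10 8 10 9 9 9
j=4: 8≤9, i=2, swap(2,4) ⇒ 9 8 8 10 10 10 9 9 9
j=5: 10>9, skip
j=6: 9≤9, i=3, swap(3,6) ⇒ 9 8 8 9 10 10 10 9 9
j=7: 9≤9, i=4, swap(4,7) ⇒ 9 8 8 9 9 10 10 10 9
swap(5,8) ⇒ 9 8 8 9 9 9 10 10 10; return 5

9 8 8 9 9 9 10 10 10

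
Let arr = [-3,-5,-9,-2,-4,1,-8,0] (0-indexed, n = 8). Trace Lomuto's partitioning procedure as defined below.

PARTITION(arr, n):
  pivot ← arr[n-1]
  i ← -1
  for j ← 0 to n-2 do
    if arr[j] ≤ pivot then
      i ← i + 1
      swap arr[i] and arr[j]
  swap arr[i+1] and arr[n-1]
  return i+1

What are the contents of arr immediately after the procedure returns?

[-3,-5,-9,-2,-4,-8,0,1]

pivot=0, i=-1
j=0: -3≤0, i=0, swap(0,0) ⇒ [-3,-5,-9,-2,-4,1,-8,0]
j=1: -5≤0, i=1, swap(1,1) ⇒ [-3,-5,-9,-2,-4,1,-8,0]
j=2: -9≤0, i=2, swap(2,2) ⇒ [-3,-5,-9,-2,-4,1,-8,0]
j=3: -2≤0, i=3, swap(3,3) ⇒ [-3,-5,-9,-2,-4,1,-8,0]
j=4: -4≤0, i=4, swap(4,4) ⇒ [-3,-5,-9,-2,-4,1,-8,0]
j=5: 1>0, skip
j=6: -8≤0, i=5, swap(5,6) ⇒ [-3,-5,-9,-2,-4,-8,1,0]
swap(6,7) ⇒ [-3,-5,-9,-2,-4,-8,0,1]; return 6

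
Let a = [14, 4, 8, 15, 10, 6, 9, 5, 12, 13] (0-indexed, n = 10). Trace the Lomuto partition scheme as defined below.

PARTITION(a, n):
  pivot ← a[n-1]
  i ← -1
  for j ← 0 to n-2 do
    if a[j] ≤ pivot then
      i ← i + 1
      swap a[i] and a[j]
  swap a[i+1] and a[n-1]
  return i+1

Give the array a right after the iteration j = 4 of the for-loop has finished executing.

[4, 8, 10, 15, 14, 6, 9, 5, 12, 13]

pivot = a[9] = 13; i = -1
j=0: a[0]=14 > 13 → no swap
j=1: a[1]=4 ≤ 13 → i=0, swap a[0],a[1] → [4, 14, 8, 15, 10, 6, 9, 5, 12, 13]
j=2: a[2]=8 ≤ 13 → i=1, swap a[1],a[2] → [4, 8, 14, 15, 10, 6, 9, 5, 12, 13]
j=3: a[3]=15 > 13 → no swap
j=4: a[4]=10 ≤ 13 → i=2, swap a[2],a[4] → [4, 8, 10, 15, 14, 6, 9, 5, 12, 13]
(after j=4) a = [4, 8, 10, 15, 14, 6, 9, 5, 12, 13]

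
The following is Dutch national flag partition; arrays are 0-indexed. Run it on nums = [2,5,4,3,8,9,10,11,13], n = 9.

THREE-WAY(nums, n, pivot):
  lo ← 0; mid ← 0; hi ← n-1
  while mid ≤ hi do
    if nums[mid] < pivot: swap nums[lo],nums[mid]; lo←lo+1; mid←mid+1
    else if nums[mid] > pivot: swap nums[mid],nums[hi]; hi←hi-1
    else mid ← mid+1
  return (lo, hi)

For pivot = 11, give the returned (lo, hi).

(7, 7)

pivot = 11; lo=0, mid=0, hi=8
nums[mid]=2<11: swap nums[0],nums[0]; lo=1,mid=1 → [2,5,4,3,8,9,10,11,13]
nums[mid]=5<11: swap nums[1],nums[1]; lo=2,mid=2 → [2,5,4,3,8,9,10,11,13]
nums[mid]=4<11: swap nums[2],nums[2]; lo=3,mid=3 → [2,5,4,3,8,9,10,11,13]
nums[mid]=3<11: swap nums[3],nums[3]; lo=4,mid=4 → [2,5,4,3,8,9,10,11,13]
nums[mid]=8<11: swap nums[4],nums[4]; lo=5,mid=5 → [2,5,4,3,8,9,10,11,13]
nums[mid]=9<11: swap nums[5],nums[5]; lo=6,mid=6 → [2,5,4,3,8,9,10,11,13]
nums[mid]=10<11: swap nums[6],nums[6]; lo=7,mid=7 → [2,5,4,3,8,9,10,11,13]
nums[mid]=11=11: mid=8
nums[mid]=13>11: swap nums[8],nums[8]; hi=7 → [2,5,4,3,8,9,10,11,13]
end: lo=7, hi=7; nums = [2,5,4,3,8,9,10,11,13]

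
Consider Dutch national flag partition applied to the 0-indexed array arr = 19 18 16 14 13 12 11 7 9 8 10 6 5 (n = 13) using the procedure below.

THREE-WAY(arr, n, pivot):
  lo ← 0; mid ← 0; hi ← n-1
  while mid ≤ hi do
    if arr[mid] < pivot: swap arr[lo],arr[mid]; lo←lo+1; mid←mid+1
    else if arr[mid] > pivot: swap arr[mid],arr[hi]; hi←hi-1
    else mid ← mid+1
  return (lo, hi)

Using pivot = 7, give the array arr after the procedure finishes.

pivot = 7; lo=0, mid=0, hi=12
arr[mid]=19>7: swap arr[0],arr[12]; hi=11 → 5 18 16 14 13 12 11 7 9 8 10 6 19
arr[mid]=5<7: swap arr[0],arr[0]; lo=1,mid=1 → 5 18 16 14 13 12 11 7 9 8 10 6 19
arr[mid]=18>7: swap arr[1],arr[11]; hi=10 → 5 6 16 14 13 12 11 7 9 8 10 18 19
arr[mid]=6<7: swap arr[1],arr[1]; lo=2,mid=2 → 5 6 16 14 13 12 11 7 9 8 10 18 19
arr[mid]=16>7: swap arr[2],arr[10]; hi=9 → 5 6 10 14 13 12 11 7 9 8 16 18 19
arr[mid]=10>7: swap arr[2],arr[9]; hi=8 → 5 6 8 14 13 12 11 7 9 10 16 18 19
arr[mid]=8>7: swap arr[2],arr[8]; hi=7 → 5 6 9 14 13 12 11 7 8 10 16 18 19
arr[mid]=9>7: swap arr[2],arr[7]; hi=6 → 5 6 7 14 13 12 11 9 8 10 16 18 19
arr[mid]=7=7: mid=3
arr[mid]=14>7: swap arr[3],arr[6]; hi=5 → 5 6 7 11 13 12 14 9 8 10 16 18 19
arr[mid]=11>7: swap arr[3],arr[5]; hi=4 → 5 6 7 12 13 11 14 9 8 10 16 18 19
arr[mid]=12>7: swap arr[3],arr[4]; hi=3 → 5 6 7 13 12 11 14 9 8 10 16 18 19
arr[mid]=13>7: swap arr[3],arr[3]; hi=2 → 5 6 7 13 12 11 14 9 8 10 16 18 19
end: lo=2, hi=2; arr = 5 6 7 13 12 11 14 9 8 10 16 18 19

5 6 7 13 12 11 14 9 8 10 16 18 19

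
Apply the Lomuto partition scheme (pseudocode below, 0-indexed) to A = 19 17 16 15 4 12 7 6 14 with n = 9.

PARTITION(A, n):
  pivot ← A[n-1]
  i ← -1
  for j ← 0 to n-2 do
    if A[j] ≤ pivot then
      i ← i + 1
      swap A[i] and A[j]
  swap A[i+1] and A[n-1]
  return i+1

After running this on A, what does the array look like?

pivot=14, i=-1
j=0: 19>14, skip
j=1: 17>14, skip
j=2: 16>14, skip
j=3: 15>14, skip
j=4: 4≤14, i=0, swap(0,4) ⇒ 4 17 16 15 19 12 7 6 14
j=5: 12≤14, i=1, swap(1,5) ⇒ 4 12 16 15 19 17 7 6 14
j=6: 7≤14, i=2, swap(2,6) ⇒ 4 12 7 15 19 17 16 6 14
j=7: 6≤14, i=3, swap(3,7) ⇒ 4 12 7 6 19 17 16 15 14
swap(4,8) ⇒ 4 12 7 6 14 17 16 15 19; return 4

4 12 7 6 14 17 16 15 19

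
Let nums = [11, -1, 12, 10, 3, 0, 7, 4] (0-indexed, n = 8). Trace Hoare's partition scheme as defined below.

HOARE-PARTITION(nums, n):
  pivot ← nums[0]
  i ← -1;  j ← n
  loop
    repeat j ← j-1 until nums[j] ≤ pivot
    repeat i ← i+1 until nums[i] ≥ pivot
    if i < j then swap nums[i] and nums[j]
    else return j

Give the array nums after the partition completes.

pivot=11
j stops at 7 (4), i stops at 0 (11); swap ⇒ [4, -1, 12, 10, 3, 0, 7, 11]
j stops at 6 (7), i stops at 2 (12); swap ⇒ [4, -1, 7, 10, 3, 0, 12, 11]
j stops at 5, i stops at 6; i≥j ⇒ return 5. nums=[4, -1, 7, 10, 3, 0, 12, 11]

[4, -1, 7, 10, 3, 0, 12, 11]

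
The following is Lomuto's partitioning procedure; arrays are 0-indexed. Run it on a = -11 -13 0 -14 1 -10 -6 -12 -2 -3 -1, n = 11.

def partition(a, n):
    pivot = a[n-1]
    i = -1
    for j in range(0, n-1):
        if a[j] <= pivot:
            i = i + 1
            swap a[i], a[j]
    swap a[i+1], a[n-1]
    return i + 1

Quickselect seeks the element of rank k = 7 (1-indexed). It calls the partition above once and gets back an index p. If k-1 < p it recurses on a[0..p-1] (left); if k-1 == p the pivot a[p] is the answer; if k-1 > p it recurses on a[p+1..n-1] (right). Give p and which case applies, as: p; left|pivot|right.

8; left

pivot = a[10] = -1; i = -1
j=0: a[0]=-11 ≤ -1 → i=0, swap a[0],a[0] (no change) → -11 -13 0 -14 1 -10 -6 -12 -2 -3 -1
j=1: a[1]=-13 ≤ -1 → i=1, swap a[1],a[1] (no change) → -11 -13 0 -14 1 -10 -6 -12 -2 -3 -1
j=2: a[2]=0 > -1 → no swap
j=3: a[3]=-14 ≤ -1 → i=2, swap a[2],a[3] → -11 -13 -14 0 1 -10 -6 -12 -2 -3 -1
j=4: a[4]=1 > -1 → no swap
j=5: a[5]=-10 ≤ -1 → i=3, swap a[3],a[5] → -11 -13 -14 -10 1 0 -6 -12 -2 -3 -1
j=6: a[6]=-6 ≤ -1 → i=4, swap a[4],a[6] → -11 -13 -14 -10 -6 0 1 -12 -2 -3 -1
j=7: a[7]=-12 ≤ -1 → i=5, swap a[5],a[7] → -11 -13 -14 -10 -6 -12 1 0 -2 -3 -1
j=8: a[8]=-2 ≤ -1 → i=6, swap a[6],a[8] → -11 -13 -14 -10 -6 -12 -2 0 1 -3 -1
j=9: a[9]=-3 ≤ -1 → i=7, swap a[7],a[9] → -11 -13 -14 -10 -6 -12 -2 -3 1 0 -1
final swap a[8],a[10] → -11 -13 -14 -10 -6 -12 -2 -3 -1 0 1; return 8
p = 8; k-1 = 6 < 8 ⇒ left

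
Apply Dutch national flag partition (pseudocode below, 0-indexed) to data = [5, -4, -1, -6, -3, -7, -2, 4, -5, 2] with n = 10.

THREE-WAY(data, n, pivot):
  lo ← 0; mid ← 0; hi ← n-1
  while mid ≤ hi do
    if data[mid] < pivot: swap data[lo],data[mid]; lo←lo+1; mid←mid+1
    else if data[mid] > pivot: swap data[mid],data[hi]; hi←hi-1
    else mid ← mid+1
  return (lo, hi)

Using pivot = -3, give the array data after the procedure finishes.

[-5, -4, -7, -6, -3, -2, 4, -1, 2, 5]

pivot = -3; lo=0, mid=0, hi=9
data[mid]=5>-3: swap data[0],data[9]; hi=8 → [2, -4, -1, -6, -3, -7, -2, 4, -5, 5]
data[mid]=2>-3: swap data[0],data[8]; hi=7 → [-5, -4, -1, -6, -3, -7, -2, 4, 2, 5]
data[mid]=-5<-3: swap data[0],data[0]; lo=1,mid=1 → [-5, -4, -1, -6, -3, -7, -2, 4, 2, 5]
data[mid]=-4<-3: swap data[1],data[1]; lo=2,mid=2 → [-5, -4, -1, -6, -3, -7, -2, 4, 2, 5]
data[mid]=-1>-3: swap data[2],data[7]; hi=6 → [-5, -4, 4, -6, -3, -7, -2, -1, 2, 5]
data[mid]=4>-3: swap data[2],data[6]; hi=5 → [-5, -4, -2, -6, -3, -7, 4, -1, 2, 5]
data[mid]=-2>-3: swap data[2],data[5]; hi=4 → [-5, -4, -7, -6, -3, -2, 4, -1, 2, 5]
data[mid]=-7<-3: swap data[2],data[2]; lo=3,mid=3 → [-5, -4, -7, -6, -3, -2, 4, -1, 2, 5]
data[mid]=-6<-3: swap data[3],data[3]; lo=4,mid=4 → [-5, -4, -7, -6, -3, -2, 4, -1, 2, 5]
data[mid]=-3=-3: mid=5
end: lo=4, hi=4; data = [-5, -4, -7, -6, -3, -2, 4, -1, 2, 5]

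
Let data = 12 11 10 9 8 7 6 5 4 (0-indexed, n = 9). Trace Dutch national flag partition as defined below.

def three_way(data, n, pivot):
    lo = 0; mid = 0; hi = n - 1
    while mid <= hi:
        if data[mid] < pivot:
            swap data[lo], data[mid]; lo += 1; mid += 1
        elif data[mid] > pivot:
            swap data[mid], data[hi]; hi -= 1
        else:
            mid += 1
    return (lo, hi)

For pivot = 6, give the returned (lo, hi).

pivot = 6; lo=0, mid=0, hi=8
data[mid]=12>6: swap data[0],data[8]; hi=7 → 4 11 10 9 8 7 6 5 12
data[mid]=4<6: swap data[0],data[0]; lo=1,mid=1 → 4 11 10 9 8 7 6 5 12
data[mid]=11>6: swap data[1],data[7]; hi=6 → 4 5 10 9 8 7 6 11 12
data[mid]=5<6: swap data[1],data[1]; lo=2,mid=2 → 4 5 10 9 8 7 6 11 12
data[mid]=10>6: swap data[2],data[6]; hi=5 → 4 5 6 9 8 7 10 11 12
data[mid]=6=6: mid=3
data[mid]=9>6: swap data[3],data[5]; hi=4 → 4 5 6 7 8 9 10 11 12
data[mid]=7>6: swap data[3],data[4]; hi=3 → 4 5 6 8 7 9 10 11 12
data[mid]=8>6: swap data[3],data[3]; hi=2 → 4 5 6 8 7 9 10 11 12
end: lo=2, hi=2; data = 4 5 6 8 7 9 10 11 12

(2, 2)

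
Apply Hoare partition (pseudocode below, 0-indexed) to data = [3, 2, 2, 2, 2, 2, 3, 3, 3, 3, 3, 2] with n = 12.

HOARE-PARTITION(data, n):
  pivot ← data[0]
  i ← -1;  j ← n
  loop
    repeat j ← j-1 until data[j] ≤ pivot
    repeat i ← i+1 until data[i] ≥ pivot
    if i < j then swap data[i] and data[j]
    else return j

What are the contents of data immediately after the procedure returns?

pivot = data[0] = 3; i = -1, j = 12
j→11 (data[11]=2≤3), i→0 (data[0]=3≥3); i<j, swap → [2, 2, 2, 2, 2, 2, 3, 3, 3, 3, 3, 3]
j→10 (data[10]=3≤3), i→6 (data[6]=3≥3); i<j, swap → [2, 2, 2, 2, 2, 2, 3, 3, 3, 3, 3, 3]
j→9 (data[9]=3≤3), i→7 (data[7]=3≥3); i<j, swap → [2, 2, 2, 2, 2, 2, 3, 3, 3, 3, 3, 3]
j→8, i→8; i≥j, return j=8. data = [2, 2, 2, 2, 2, 2, 3, 3, 3, 3, 3, 3]

[2, 2, 2, 2, 2, 2, 3, 3, 3, 3, 3, 3]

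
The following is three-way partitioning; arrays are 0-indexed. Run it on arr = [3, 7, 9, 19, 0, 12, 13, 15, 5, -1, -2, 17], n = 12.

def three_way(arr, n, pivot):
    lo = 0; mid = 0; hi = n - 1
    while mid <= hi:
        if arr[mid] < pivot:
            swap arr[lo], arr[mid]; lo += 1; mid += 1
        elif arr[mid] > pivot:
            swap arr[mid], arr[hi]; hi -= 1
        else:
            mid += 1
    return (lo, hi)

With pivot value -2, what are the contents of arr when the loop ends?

lo=0 mid=0 hi=11
3>-2: swap(0,11), hi=10 ⇒ [17, 7, 9, 19, 0, 12, 13, 15, 5, -1, -2, 3]
17>-2: swap(0,10), hi=9 ⇒ [-2, 7, 9, 19, 0, 12, 13, 15, 5, -1, 17, 3]
-2=-2: mid=1
7>-2: swap(1,9), hi=8 ⇒ [-2, -1, 9, 19, 0, 12, 13, 15, 5, 7, 17, 3]
-1>-2: swap(1,8), hi=7 ⇒ [-2, 5, 9, 19, 0, 12, 13, 15, -1, 7, 17, 3]
5>-2: swap(1,7), hi=6 ⇒ [-2, 15, 9, 19, 0, 12, 13, 5, -1, 7, 17, 3]
15>-2: swap(1,6), hi=5 ⇒ [-2, 13, 9, 19, 0, 12, 15, 5, -1, 7, 17, 3]
13>-2: swap(1,5), hi=4 ⇒ [-2, 12, 9, 19, 0, 13, 15, 5, -1, 7, 17, 3]
12>-2: swap(1,4), hi=3 ⇒ [-2, 0, 9, 19, 12, 13, 15, 5, -1, 7, 17, 3]
0>-2: swap(1,3), hi=2 ⇒ [-2, 19, 9, 0, 12, 13, 15, 5, -1, 7, 17, 3]
19>-2: swap(1,2), hi=1 ⇒ [-2, 9, 19, 0, 12, 13, 15, 5, -1, 7, 17, 3]
9>-2: swap(1,1), hi=0 ⇒ [-2, 9, 19, 0, 12, 13, 15, 5, -1, 7, 17, 3]
done. lo=0 hi=0; arr=[-2, 9, 19, 0, 12, 13, 15, 5, -1, 7, 17, 3]

[-2, 9, 19, 0, 12, 13, 15, 5, -1, 7, 17, 3]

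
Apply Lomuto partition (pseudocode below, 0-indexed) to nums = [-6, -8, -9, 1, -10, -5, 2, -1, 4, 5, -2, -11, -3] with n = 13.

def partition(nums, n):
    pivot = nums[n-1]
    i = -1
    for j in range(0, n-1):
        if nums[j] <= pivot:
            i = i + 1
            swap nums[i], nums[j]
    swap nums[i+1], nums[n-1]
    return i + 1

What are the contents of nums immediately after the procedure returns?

pivot=-3, i=-1
j=0: -6≤-3, i=0, swap(0,0) ⇒ [-6, -8, -9, 1, -10, -5, 2, -1, 4, 5, -2, -11, -3]
j=1: -8≤-3, i=1, swap(1,1) ⇒ [-6, -8, -9, 1, -10, -5, 2, -1, 4, 5, -2, -11, -3]
j=2: -9≤-3, i=2, swap(2,2) ⇒ [-6, -8, -9, 1, -10, -5, 2, -1, 4, 5, -2, -11, -3]
j=3: 1>-3, skip
j=4: -10≤-3, i=3, swap(3,4) ⇒ [-6, -8, -9, -10, 1, -5, 2, -1, 4, 5, -2, -11, -3]
j=5: -5≤-3, i=4, swap(4,5) ⇒ [-6, -8, -9, -10, -5, 1, 2, -1, 4, 5, -2, -11, -3]
j=6: 2>-3, skip
j=7: -1>-3, skip
j=8: 4>-3, skip
j=9: 5>-3, skip
j=10: -2>-3, skip
j=11: -11≤-3, i=5, swap(5,11) ⇒ [-6, -8, -9, -10, -5, -11, 2, -1, 4, 5, -2, 1, -3]
swap(6,12) ⇒ [-6, -8, -9, -10, -5, -11, -3, -1, 4, 5, -2, 1, 2]; return 6

[-6, -8, -9, -10, -5, -11, -3, -1, 4, 5, -2, 1, 2]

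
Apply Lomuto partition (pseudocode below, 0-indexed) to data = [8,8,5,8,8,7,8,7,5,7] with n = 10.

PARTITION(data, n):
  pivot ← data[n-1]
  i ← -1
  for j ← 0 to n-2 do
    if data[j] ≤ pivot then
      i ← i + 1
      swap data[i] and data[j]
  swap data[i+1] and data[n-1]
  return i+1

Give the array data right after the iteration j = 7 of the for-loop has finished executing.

pivot = data[9] = 7; i = -1
j=0: data[0]=8 > 7 → no swap
j=1: data[1]=8 > 7 → no swap
j=2: data[2]=5 ≤ 7 → i=0, swap data[0],data[2] → [5,8,8,8,8,7,8,7,5,7]
j=3: data[3]=8 > 7 → no swap
j=4: data[4]=8 > 7 → no swap
j=5: data[5]=7 ≤ 7 → i=1, swap data[1],data[5] → [5,7,8,8,8,8,8,7,5,7]
j=6: data[6]=8 > 7 → no swap
j=7: data[7]=7 ≤ 7 → i=2, swap data[2],data[7] → [5,7,7,8,8,8,8,8,5,7]
(after j=7) data = [5,7,7,8,8,8,8,8,5,7]

[5,7,7,8,8,8,8,8,5,7]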